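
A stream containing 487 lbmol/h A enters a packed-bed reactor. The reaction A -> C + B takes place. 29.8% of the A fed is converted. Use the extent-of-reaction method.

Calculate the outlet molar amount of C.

145 lbmol/h

A reacted = 0.298 × 487 = 145.1 lbmol/h; ν_A = −1, so ξ = 145.1/1 = 145.1 lbmol/h.
Outlet amounts (n = n₀ + ν ξ):
  A: 487 − 1(145.1) = 341.9
  C: 0 + 1(145.1) = 145.1
  B: 0 + 1(145.1) = 145.1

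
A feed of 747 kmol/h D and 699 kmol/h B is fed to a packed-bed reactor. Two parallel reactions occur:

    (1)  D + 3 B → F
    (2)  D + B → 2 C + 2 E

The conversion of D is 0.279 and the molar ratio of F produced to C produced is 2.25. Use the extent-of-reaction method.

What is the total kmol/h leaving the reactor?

Conversion of D: D consumed = 0.279 × 747 = 208.4 kmol/h = 1ξ₁ + 1ξ₂.
Selectivity: 1ξ₁ / (2ξ₂) = 2.25 → ξ₁ = 4.5 ξ₂.
Substitute: (1·4.5 + 1) ξ₂ = 208.4 → ξ₂ = 37.89 kmol/h, ξ₁ = 170.5 kmol/h.
Outlet amounts (n = n₀ + Σ ν·ξ):
  D: 747 − 1(170.5) − 1(37.89) = 538.6
  B: 699 − 3(170.5) − 1(37.89) = 149.5
  F: 0 + 1(170.5) = 170.5
  C: 0 + 2(37.89) = 75.79
  E: 0 + 2(37.89) = 75.79
Total out = 538.6 + 149.5 + 170.5 + 75.79 + 75.79 = 1010 kmol/h.

1010 kmol/h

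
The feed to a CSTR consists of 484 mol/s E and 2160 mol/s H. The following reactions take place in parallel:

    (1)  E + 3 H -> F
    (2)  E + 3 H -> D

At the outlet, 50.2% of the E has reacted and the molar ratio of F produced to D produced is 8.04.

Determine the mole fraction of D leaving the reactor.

0.014

Conversion of E: E consumed = 0.502 × 484 = 243 mol/s = 1ξ₁ + 1ξ₂.
Selectivity: 1ξ₁ / (1ξ₂) = 8.04 → ξ₁ = 8.04 ξ₂.
Substitute: (1·8.04 + 1) ξ₂ = 243 → ξ₂ = 26.88 mol/s, ξ₁ = 216.1 mol/s.
Outlet amounts (n = n₀ + Σ ν·ξ):
  E: 484 − 1(216.1) − 1(26.88) = 241
  H: 2160 − 3(216.1) − 3(26.88) = 1431
  F: 0 + 1(216.1) = 216.1
  D: 0 + 1(26.88) = 26.88
Total out = 1915 mol/s; y_D = 26.88 / 1915 = 0.01403.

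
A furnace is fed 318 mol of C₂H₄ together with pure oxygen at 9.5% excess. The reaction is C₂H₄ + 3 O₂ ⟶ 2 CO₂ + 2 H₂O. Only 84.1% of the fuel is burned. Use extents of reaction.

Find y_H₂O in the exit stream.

Stoichiometric O₂ = 3 × 318 = 954 mol; O₂ fed = 954 × 1.095 = 1045 mol.
Fuel reacted = 0.841 × 318 → ξ = 267.4 mol.
Outlet (n = n₀ + ν ξ):
  C₂H₄: 318 − 1(267.4) = 50.56
  O₂: 1045 − 3(267.4) = 242.3
  CO₂: 0 + 2(267.4) = 534.9
  H₂O: 0 + 2(267.4) = 534.9
Total out = 1363 mol; y_H₂O = 534.9 / 1363 = 0.3925.

0.393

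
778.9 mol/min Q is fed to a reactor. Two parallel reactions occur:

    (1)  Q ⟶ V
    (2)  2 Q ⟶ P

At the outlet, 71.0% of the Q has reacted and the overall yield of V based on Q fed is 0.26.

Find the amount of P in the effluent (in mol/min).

Yield of V: 1ξ₁ / 778.9 = 0.26 → ξ₁ = 202.5 mol/min.
Conversion of Q: 1ξ₁ + 2ξ₂ = 0.71 × 778.9 = 553 → ξ₂ = 175.3 mol/min.
Outlet amounts (n = n₀ + Σ ν·ξ):
  Q: 778.9 − 1(202.5) − 2(175.3) = 225.9
  V: 0 + 1(202.5) = 202.5
  P: 0 + 1(175.3) = 175.3

175 mol/min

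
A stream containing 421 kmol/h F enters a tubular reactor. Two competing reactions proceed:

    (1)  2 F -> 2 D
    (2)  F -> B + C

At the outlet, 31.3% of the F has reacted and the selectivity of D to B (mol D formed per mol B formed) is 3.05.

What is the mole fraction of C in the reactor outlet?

0.0717

Conversion of F: F consumed = 0.313 × 421 = 131.8 kmol/h = 2ξ₁ + 1ξ₂.
Selectivity: 2ξ₁ / (1ξ₂) = 3.05 → ξ₁ = 1.525 ξ₂.
Substitute: (2·1.525 + 1) ξ₂ = 131.8 → ξ₂ = 32.54 kmol/h, ξ₁ = 49.62 kmol/h.
Outlet amounts (n = n₀ + Σ ν·ξ):
  F: 421 − 2(49.62) − 1(32.54) = 289.2
  D: 0 + 2(49.62) = 99.24
  B: 0 + 1(32.54) = 32.54
  C: 0 + 1(32.54) = 32.54
Total out = 453.5 kmol/h; y_C = 32.54 / 453.5 = 0.07174.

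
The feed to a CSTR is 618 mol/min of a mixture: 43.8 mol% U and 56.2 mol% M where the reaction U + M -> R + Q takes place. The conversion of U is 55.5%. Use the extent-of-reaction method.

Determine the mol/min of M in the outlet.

U reacted = 0.555 × 270.7 = 150.2 mol/min; ν_U = −1, so ξ = 150.2/1 = 150.2 mol/min.
Outlet amounts (n = n₀ + ν ξ):
  U: 270.7 − 1(150.2) = 120.5
  M: 347.3 − 1(150.2) = 197.1
  R: 0 + 1(150.2) = 150.2
  Q: 0 + 1(150.2) = 150.2

197 mol/min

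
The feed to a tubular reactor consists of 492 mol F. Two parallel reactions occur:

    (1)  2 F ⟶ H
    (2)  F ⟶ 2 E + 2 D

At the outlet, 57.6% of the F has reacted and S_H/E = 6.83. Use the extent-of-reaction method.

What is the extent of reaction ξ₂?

Conversion of F: F consumed = 0.576 × 492 = 283.4 mol = 2ξ₁ + 1ξ₂.
Selectivity: 1ξ₁ / (2ξ₂) = 6.83 → ξ₁ = 13.66 ξ₂.
Substitute: (2·13.66 + 1) ξ₂ = 283.4 → ξ₂ = 10.01 mol, ξ₁ = 136.7 mol.
Outlet amounts (n = n₀ + Σ ν·ξ):
  F: 492 − 2(136.7) − 1(10.01) = 208.6
  H: 0 + 1(136.7) = 136.7
  E: 0 + 2(10.01) = 20.01
  D: 0 + 2(10.01) = 20.01

ξ₂ = 10 mol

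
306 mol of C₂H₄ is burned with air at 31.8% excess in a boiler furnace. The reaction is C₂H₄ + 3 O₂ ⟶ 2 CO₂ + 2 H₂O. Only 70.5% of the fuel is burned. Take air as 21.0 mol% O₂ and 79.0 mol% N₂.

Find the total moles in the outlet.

Stoichiometric O₂ = 3 × 306 = 918 mol; O₂ fed = 918 × 1.318 = 1210 mol.
N₂ fed = 1210 × 79/21 = 4552 mol.
Fuel reacted = 0.705 × 306 → ξ = 215.7 mol.
Outlet (n = n₀ + ν ξ):
  C₂H₄: 306 − 1(215.7) = 90.27
  O₂: 1210 − 3(215.7) = 562.7
  N₂: 4552 (inert)
  CO₂: 0 + 2(215.7) = 431.5
  H₂O: 0 + 2(215.7) = 431.5
Total out = 90.27 + 562.7 + 4552 + 431.5 + 431.5 = 6068 mol.

6070 mol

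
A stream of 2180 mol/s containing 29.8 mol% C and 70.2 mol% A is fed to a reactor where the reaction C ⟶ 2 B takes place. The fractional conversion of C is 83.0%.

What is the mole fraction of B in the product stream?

C reacted = 0.83 × 649.6 = 539.2 mol/s; ν_C = −1, so ξ = 539.2/1 = 539.2 mol/s.
Outlet amounts (n = n₀ + ν ξ):
  C: 649.6 − 1(539.2) = 110.4
  B: 0 + 2(539.2) = 1078
  A: 1530 (inert)
Total out = 2719 mol/s; y_B = 1078 / 2719 = 0.3966.

0.397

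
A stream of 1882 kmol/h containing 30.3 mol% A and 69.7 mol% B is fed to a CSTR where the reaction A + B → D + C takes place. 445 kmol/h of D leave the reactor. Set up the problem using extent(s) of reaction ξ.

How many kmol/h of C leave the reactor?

445 kmol/h

For D: n = n₀ + 1ξ → 445 = 0 + 1ξ, giving ξ = 445 kmol/h.
Outlet amounts (n = n₀ + ν ξ):
  A: 570.2 − 1(445) = 125.2
  B: 1312 − 1(445) = 866.8
  D: 0 + 1(445) = 445
  C: 0 + 1(445) = 445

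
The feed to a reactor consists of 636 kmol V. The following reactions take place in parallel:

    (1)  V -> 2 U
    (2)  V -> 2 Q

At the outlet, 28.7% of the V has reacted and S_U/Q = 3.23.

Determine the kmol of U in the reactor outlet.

Conversion of V: V consumed = 0.287 × 636 = 182.5 kmol = 1ξ₁ + 1ξ₂.
Selectivity: 2ξ₁ / (2ξ₂) = 3.23 → ξ₁ = 3.23 ξ₂.
Substitute: (1·3.23 + 1) ξ₂ = 182.5 → ξ₂ = 43.15 kmol, ξ₁ = 139.4 kmol.
Outlet amounts (n = n₀ + Σ ν·ξ):
  V: 636 − 1(139.4) − 1(43.15) = 453.5
  U: 0 + 2(139.4) = 278.8
  Q: 0 + 2(43.15) = 86.3

279 kmol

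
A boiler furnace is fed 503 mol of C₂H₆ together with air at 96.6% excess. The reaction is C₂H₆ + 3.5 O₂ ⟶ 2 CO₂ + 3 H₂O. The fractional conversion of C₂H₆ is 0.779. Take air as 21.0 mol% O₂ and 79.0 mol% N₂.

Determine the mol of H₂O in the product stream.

Stoichiometric O₂ = 3.5 × 503 = 1760 mol; O₂ fed = 1760 × 1.966 = 3461 mol.
N₂ fed = 3461 × 79/21 = 13020 mol.
Fuel reacted = 0.779 × 503 → ξ = 391.8 mol.
Outlet (n = n₀ + ν ξ):
  C₂H₆: 503 − 1(391.8) = 111.2
  O₂: 3461 − 3.5(391.8) = 2090
  N₂: 13020 (inert)
  CO₂: 0 + 2(391.8) = 783.7
  H₂O: 0 + 3(391.8) = 1176

1180 mol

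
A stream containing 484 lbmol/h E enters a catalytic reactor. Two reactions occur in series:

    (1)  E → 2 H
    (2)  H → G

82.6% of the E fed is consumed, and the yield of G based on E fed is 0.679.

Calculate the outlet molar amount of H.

Conversion of E: E consumed = 1ξ₁ = 0.826 × 484 → ξ₁ = 399.8 lbmol/h.
Yield of G: 1ξ₂ / 484 = 0.679 → ξ₂ = 328.6 lbmol/h.
Outlet amounts (n = n₀ + Σ ν·ξ):
  E: 484 − 1(399.8) = 84.22
  H: 0 + 2(399.8) − 1(328.6) = 470.9
  G: 0 + 1(328.6) = 328.6

471 lbmol/h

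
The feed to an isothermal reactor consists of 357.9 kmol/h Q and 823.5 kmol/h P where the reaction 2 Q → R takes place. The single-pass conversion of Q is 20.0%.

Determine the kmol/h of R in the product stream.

35.8 kmol/h

Q reacted = 0.2 × 357.9 = 71.58 kmol/h; ν_Q = −2, so ξ = 71.58/2 = 35.79 kmol/h.
Outlet amounts (n = n₀ + ν ξ):
  Q: 357.9 − 2(35.79) = 286.3
  R: 0 + 1(35.79) = 35.79
  P: 823.5 (inert)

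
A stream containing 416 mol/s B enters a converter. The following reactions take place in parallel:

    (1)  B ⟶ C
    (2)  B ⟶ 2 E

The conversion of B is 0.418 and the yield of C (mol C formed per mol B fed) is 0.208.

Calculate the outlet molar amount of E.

Yield of C: 1ξ₁ / 416 = 0.208 → ξ₁ = 86.53 mol/s.
Conversion of B: 1ξ₁ + 1ξ₂ = 0.418 × 416 = 173.9 → ξ₂ = 87.36 mol/s.
Outlet amounts (n = n₀ + Σ ν·ξ):
  B: 416 − 1(86.53) − 1(87.36) = 242.1
  C: 0 + 1(86.53) = 86.53
  E: 0 + 2(87.36) = 174.7

175 mol/s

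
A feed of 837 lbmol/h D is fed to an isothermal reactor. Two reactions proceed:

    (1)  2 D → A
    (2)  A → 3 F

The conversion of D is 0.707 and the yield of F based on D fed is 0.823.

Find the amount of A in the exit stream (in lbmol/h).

Conversion of D: D consumed = 2ξ₁ = 0.707 × 837 → ξ₁ = 295.9 lbmol/h.
Yield of F: 3ξ₂ / 837 = 0.823 → ξ₂ = 229.6 lbmol/h.
Outlet amounts (n = n₀ + Σ ν·ξ):
  D: 837 − 2(295.9) = 245.2
  A: 0 + 1(295.9) − 1(229.6) = 66.26
  F: 0 + 3(229.6) = 688.9

66.3 lbmol/h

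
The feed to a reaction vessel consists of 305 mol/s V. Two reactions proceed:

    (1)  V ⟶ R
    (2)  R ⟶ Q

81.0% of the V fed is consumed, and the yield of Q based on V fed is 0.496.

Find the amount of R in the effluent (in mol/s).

Conversion of V: V consumed = 1ξ₁ = 0.81 × 305 → ξ₁ = 247.1 mol/s.
Yield of Q: 1ξ₂ / 305 = 0.496 → ξ₂ = 151.3 mol/s.
Outlet amounts (n = n₀ + Σ ν·ξ):
  V: 305 − 1(247.1) = 57.95
  R: 0 + 1(247.1) − 1(151.3) = 95.77
  Q: 0 + 1(151.3) = 151.3

95.8 mol/s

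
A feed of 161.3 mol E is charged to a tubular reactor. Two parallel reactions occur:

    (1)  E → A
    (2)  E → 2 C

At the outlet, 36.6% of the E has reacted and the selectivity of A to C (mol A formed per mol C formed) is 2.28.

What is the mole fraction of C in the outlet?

Conversion of E: E consumed = 0.366 × 161.3 = 59.04 mol = 1ξ₁ + 1ξ₂.
Selectivity: 1ξ₁ / (2ξ₂) = 2.28 → ξ₁ = 4.56 ξ₂.
Substitute: (1·4.56 + 1) ξ₂ = 59.04 → ξ₂ = 10.62 mol, ξ₁ = 48.42 mol.
Outlet amounts (n = n₀ + Σ ν·ξ):
  E: 161.3 − 1(48.42) − 1(10.62) = 102.3
  A: 0 + 1(48.42) = 48.42
  C: 0 + 2(10.62) = 21.24
Total out = 171.9 mol; y_C = 21.24 / 171.9 = 0.1235.

0.124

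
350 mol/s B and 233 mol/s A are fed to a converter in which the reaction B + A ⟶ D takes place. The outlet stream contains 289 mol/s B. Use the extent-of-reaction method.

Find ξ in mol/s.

ξ = 61 mol/s

For B: n = n₀ − 1ξ → 289 = 350 − 1ξ, giving ξ = 61 mol/s.
Outlet amounts (n = n₀ + ν ξ):
  B: 350 − 1(61) = 289
  A: 233 − 1(61) = 172
  D: 0 + 1(61) = 61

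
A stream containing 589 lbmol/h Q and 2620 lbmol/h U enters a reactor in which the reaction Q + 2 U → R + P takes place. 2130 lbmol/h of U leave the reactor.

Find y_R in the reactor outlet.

0.0827

For U: n = n₀ − 2ξ → 2130 = 2620 − 2ξ, giving ξ = 245 lbmol/h.
Outlet amounts (n = n₀ + ν ξ):
  Q: 589 − 1(245) = 344
  U: 2620 − 2(245) = 2130
  R: 0 + 1(245) = 245
  P: 0 + 1(245) = 245
Total out = 2964 lbmol/h; y_R = 245 / 2964 = 0.08266.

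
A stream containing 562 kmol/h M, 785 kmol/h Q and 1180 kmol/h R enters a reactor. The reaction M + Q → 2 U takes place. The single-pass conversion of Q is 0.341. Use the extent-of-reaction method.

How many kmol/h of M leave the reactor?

Q reacted = 0.341 × 785 = 267.7 kmol/h; ν_Q = −1, so ξ = 267.7/1 = 267.7 kmol/h.
Outlet amounts (n = n₀ + ν ξ):
  M: 562 − 1(267.7) = 294.3
  Q: 785 − 1(267.7) = 517.3
  U: 0 + 2(267.7) = 535.4
  R: 1180 (inert)

294 kmol/h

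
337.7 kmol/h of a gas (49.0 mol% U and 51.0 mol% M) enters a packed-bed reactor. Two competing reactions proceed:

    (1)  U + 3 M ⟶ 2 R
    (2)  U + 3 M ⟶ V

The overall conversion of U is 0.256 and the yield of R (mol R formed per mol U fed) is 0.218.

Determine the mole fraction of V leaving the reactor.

Yield of R: 2ξ₁ / 165.5 = 0.218 → ξ₁ = 18.04 kmol/h.
Conversion of U: 1ξ₁ + 1ξ₂ = 0.256 × 165.5 = 42.36 → ξ₂ = 24.32 kmol/h.
Outlet amounts (n = n₀ + Σ ν·ξ):
  U: 165.5 − 1(18.04) − 1(24.32) = 123.1
  M: 172.2 − 3(18.04) − 3(24.32) = 45.14
  R: 0 + 2(18.04) = 36.07
  V: 0 + 1(24.32) = 24.32
Total out = 228.7 kmol/h; y_V = 24.32 / 228.7 = 0.1064.

0.106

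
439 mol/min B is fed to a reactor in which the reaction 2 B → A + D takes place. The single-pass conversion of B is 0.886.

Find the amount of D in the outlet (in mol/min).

194 mol/min

B reacted = 0.886 × 439 = 389 mol/min; ν_B = −2, so ξ = 389/2 = 194.5 mol/min.
Outlet amounts (n = n₀ + ν ξ):
  B: 439 − 2(194.5) = 50.05
  A: 0 + 1(194.5) = 194.5
  D: 0 + 1(194.5) = 194.5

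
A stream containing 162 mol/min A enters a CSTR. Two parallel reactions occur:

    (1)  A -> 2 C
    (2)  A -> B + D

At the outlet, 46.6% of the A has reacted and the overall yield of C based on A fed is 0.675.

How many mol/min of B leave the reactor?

20.8 mol/min

Yield of C: 2ξ₁ / 162 = 0.675 → ξ₁ = 54.68 mol/min.
Conversion of A: 1ξ₁ + 1ξ₂ = 0.466 × 162 = 75.49 → ξ₂ = 20.82 mol/min.
Outlet amounts (n = n₀ + Σ ν·ξ):
  A: 162 − 1(54.68) − 1(20.82) = 86.51
  C: 0 + 2(54.68) = 109.4
  B: 0 + 1(20.82) = 20.82
  D: 0 + 1(20.82) = 20.82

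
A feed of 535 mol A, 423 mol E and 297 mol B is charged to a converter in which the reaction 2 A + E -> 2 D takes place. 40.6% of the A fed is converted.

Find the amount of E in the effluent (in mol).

A reacted = 0.406 × 535 = 217.2 mol; ν_A = −2, so ξ = 217.2/2 = 108.6 mol.
Outlet amounts (n = n₀ + ν ξ):
  A: 535 − 2(108.6) = 317.8
  E: 423 − 1(108.6) = 314.4
  D: 0 + 2(108.6) = 217.2
  B: 297 (inert)

314 mol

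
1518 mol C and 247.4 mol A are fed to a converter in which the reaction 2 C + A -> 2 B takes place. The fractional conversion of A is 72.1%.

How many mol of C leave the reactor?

A reacted = 0.721 × 247.4 = 178.4 mol; ν_A = −1, so ξ = 178.4/1 = 178.4 mol.
Outlet amounts (n = n₀ + ν ξ):
  C: 1518 − 2(178.4) = 1161
  A: 247.4 − 1(178.4) = 69.02
  B: 0 + 2(178.4) = 356.8

1160 mol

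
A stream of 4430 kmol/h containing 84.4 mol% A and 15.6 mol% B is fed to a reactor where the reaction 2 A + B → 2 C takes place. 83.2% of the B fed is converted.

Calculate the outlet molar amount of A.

2590 kmol/h

B reacted = 0.832 × 691.1 = 575 kmol/h; ν_B = −1, so ξ = 575/1 = 575 kmol/h.
Outlet amounts (n = n₀ + ν ξ):
  A: 3739 − 2(575) = 2589
  B: 691.1 − 1(575) = 116.1
  C: 0 + 2(575) = 1150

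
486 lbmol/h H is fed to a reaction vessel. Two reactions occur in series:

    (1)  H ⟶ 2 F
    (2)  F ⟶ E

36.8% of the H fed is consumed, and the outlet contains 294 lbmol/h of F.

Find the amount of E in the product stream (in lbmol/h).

63.7 lbmol/h

Conversion of H: H consumed = 1ξ₁ = 0.368 × 486 → ξ₁ = 178.8 lbmol/h.
F balance: n_F = 0 + 2ξ₁ − 1ξ₂ = 294 → ξ₂ = (2·178.8 − 294)/1 = 63.7 lbmol/h.
Outlet amounts (n = n₀ + Σ ν·ξ):
  H: 486 − 1(178.8) = 307.2
  F: 0 + 2(178.8) − 1(63.7) = 294
  E: 0 + 1(63.7) = 63.7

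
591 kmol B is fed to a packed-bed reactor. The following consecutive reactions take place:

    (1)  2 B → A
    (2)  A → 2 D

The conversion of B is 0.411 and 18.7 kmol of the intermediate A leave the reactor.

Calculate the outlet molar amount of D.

Conversion of B: B consumed = 2ξ₁ = 0.411 × 591 → ξ₁ = 121.5 kmol.
A balance: n_A = 0 + 1ξ₁ − 1ξ₂ = 18.7 → ξ₂ = (1·121.5 − 18.7)/1 = 102.8 kmol.
Outlet amounts (n = n₀ + Σ ν·ξ):
  B: 591 − 2(121.5) = 348.1
  A: 0 + 1(121.5) − 1(102.8) = 18.7
  D: 0 + 2(102.8) = 205.5

206 kmol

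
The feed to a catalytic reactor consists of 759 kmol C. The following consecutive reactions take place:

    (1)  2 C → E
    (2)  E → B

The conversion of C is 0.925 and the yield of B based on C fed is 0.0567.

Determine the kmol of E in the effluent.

Conversion of C: C consumed = 2ξ₁ = 0.925 × 759 → ξ₁ = 351 kmol.
Yield of B: 1ξ₂ / 759 = 0.0567 → ξ₂ = 43.04 kmol.
Outlet amounts (n = n₀ + Σ ν·ξ):
  C: 759 − 2(351) = 56.92
  E: 0 + 1(351) − 1(43.04) = 308
  B: 0 + 1(43.04) = 43.04

308 kmol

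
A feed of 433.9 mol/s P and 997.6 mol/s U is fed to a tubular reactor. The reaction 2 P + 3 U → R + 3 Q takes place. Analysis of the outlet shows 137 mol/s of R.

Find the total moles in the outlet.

1290 mol/s

For R: n = n₀ + 1ξ → 137 = 0 + 1ξ, giving ξ = 137 mol/s.
Outlet amounts (n = n₀ + ν ξ):
  P: 433.9 − 2(137) = 159.9
  U: 997.6 − 3(137) = 586.6
  R: 0 + 1(137) = 137
  Q: 0 + 3(137) = 411
Total out = 159.9 + 586.6 + 137 + 411 = 1294 mol/s.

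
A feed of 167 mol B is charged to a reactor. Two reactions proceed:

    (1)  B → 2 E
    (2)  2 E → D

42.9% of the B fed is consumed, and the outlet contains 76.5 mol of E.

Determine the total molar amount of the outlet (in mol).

Conversion of B: B consumed = 1ξ₁ = 0.429 × 167 → ξ₁ = 71.64 mol.
E balance: n_E = 0 + 2ξ₁ − 2ξ₂ = 76.5 → ξ₂ = (2·71.64 − 76.5)/2 = 33.39 mol.
Outlet amounts (n = n₀ + Σ ν·ξ):
  B: 167 − 1(71.64) = 95.36
  E: 0 + 2(71.64) − 2(33.39) = 76.5
  D: 0 + 1(33.39) = 33.39
Total out = 95.36 + 76.5 + 33.39 = 205.2 mol.

205 mol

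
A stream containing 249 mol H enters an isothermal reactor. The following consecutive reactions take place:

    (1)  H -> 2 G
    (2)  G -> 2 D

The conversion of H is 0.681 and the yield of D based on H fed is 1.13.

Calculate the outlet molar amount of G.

Conversion of H: H consumed = 1ξ₁ = 0.681 × 249 → ξ₁ = 169.6 mol.
Yield of D: 2ξ₂ / 249 = 1.13 → ξ₂ = 140.7 mol.
Outlet amounts (n = n₀ + Σ ν·ξ):
  H: 249 − 1(169.6) = 79.43
  G: 0 + 2(169.6) − 1(140.7) = 198.5
  D: 0 + 2(140.7) = 281.4

198 mol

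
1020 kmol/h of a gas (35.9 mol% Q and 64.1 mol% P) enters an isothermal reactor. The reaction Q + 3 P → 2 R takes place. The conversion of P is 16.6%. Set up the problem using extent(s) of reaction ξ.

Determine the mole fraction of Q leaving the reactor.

0.348

P reacted = 0.166 × 653.8 = 108.5 kmol/h; ν_P = −3, so ξ = 108.5/3 = 36.18 kmol/h.
Outlet amounts (n = n₀ + ν ξ):
  Q: 366.2 − 1(36.18) = 330
  P: 653.8 − 3(36.18) = 545.3
  R: 0 + 2(36.18) = 72.36
Total out = 947.6 kmol/h; y_Q = 330 / 947.6 = 0.3482.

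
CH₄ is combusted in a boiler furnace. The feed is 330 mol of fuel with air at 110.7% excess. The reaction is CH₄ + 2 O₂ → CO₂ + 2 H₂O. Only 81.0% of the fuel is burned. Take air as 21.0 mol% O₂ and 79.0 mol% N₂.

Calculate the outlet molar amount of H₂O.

535 mol

Stoichiometric O₂ = 2 × 330 = 660 mol; O₂ fed = 660 × 2.107 = 1391 mol.
N₂ fed = 1391 × 79/21 = 5231 mol.
Fuel reacted = 0.81 × 330 → ξ = 267.3 mol.
Outlet (n = n₀ + ν ξ):
  CH₄: 330 − 1(267.3) = 62.7
  O₂: 1391 − 2(267.3) = 856
  N₂: 5231 (inert)
  CO₂: 0 + 1(267.3) = 267.3
  H₂O: 0 + 2(267.3) = 534.6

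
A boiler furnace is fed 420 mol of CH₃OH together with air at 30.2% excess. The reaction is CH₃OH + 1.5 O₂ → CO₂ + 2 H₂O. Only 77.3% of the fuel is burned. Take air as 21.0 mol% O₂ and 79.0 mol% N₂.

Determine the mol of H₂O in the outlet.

Stoichiometric O₂ = 1.5 × 420 = 630 mol; O₂ fed = 630 × 1.302 = 820.3 mol.
N₂ fed = 820.3 × 79/21 = 3086 mol.
Fuel reacted = 0.773 × 420 → ξ = 324.7 mol.
Outlet (n = n₀ + ν ξ):
  CH₃OH: 420 − 1(324.7) = 95.34
  O₂: 820.3 − 1.5(324.7) = 333.3
  N₂: 3086 (inert)
  CO₂: 0 + 1(324.7) = 324.7
  H₂O: 0 + 2(324.7) = 649.3

649 mol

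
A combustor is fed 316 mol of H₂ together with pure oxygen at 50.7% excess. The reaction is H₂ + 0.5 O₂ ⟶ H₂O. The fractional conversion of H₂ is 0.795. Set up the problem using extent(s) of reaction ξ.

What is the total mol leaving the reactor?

Stoichiometric O₂ = 0.5 × 316 = 158 mol; O₂ fed = 158 × 1.507 = 238.1 mol.
Fuel reacted = 0.795 × 316 → ξ = 251.2 mol.
Outlet (n = n₀ + ν ξ):
  H₂: 316 − 1(251.2) = 64.78
  O₂: 238.1 − 0.5(251.2) = 112.5
  H₂O: 0 + 1(251.2) = 251.2
Total out = 64.78 + 112.5 + 251.2 = 428.5 mol.

428 mol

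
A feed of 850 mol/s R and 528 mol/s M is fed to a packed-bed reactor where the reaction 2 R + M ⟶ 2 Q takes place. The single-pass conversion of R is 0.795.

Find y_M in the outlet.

0.183

R reacted = 0.795 × 850 = 675.8 mol/s; ν_R = −2, so ξ = 675.8/2 = 337.9 mol/s.
Outlet amounts (n = n₀ + ν ξ):
  R: 850 − 2(337.9) = 174.2
  M: 528 − 1(337.9) = 190.1
  Q: 0 + 2(337.9) = 675.8
Total out = 1040 mol/s; y_M = 190.1 / 1040 = 0.1828.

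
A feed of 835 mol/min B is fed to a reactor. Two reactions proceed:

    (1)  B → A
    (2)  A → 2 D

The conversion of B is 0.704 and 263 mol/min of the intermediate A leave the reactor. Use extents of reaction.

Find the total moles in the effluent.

1160 mol/min

Conversion of B: B consumed = 1ξ₁ = 0.704 × 835 → ξ₁ = 587.8 mol/min.
A balance: n_A = 0 + 1ξ₁ − 1ξ₂ = 263 → ξ₂ = (1·587.8 − 263)/1 = 324.8 mol/min.
Outlet amounts (n = n₀ + Σ ν·ξ):
  B: 835 − 1(587.8) = 247.2
  A: 0 + 1(587.8) − 1(324.8) = 263
  D: 0 + 2(324.8) = 649.7
Total out = 247.2 + 263 + 649.7 = 1160 mol/min.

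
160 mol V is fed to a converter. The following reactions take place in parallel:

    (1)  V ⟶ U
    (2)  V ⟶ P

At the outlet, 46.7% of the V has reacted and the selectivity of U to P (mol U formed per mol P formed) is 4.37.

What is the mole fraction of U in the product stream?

0.38

Conversion of V: V consumed = 0.467 × 160 = 74.72 mol = 1ξ₁ + 1ξ₂.
Selectivity: 1ξ₁ / (1ξ₂) = 4.37 → ξ₁ = 4.37 ξ₂.
Substitute: (1·4.37 + 1) ξ₂ = 74.72 → ξ₂ = 13.91 mol, ξ₁ = 60.81 mol.
Outlet amounts (n = n₀ + Σ ν·ξ):
  V: 160 − 1(60.81) − 1(13.91) = 85.28
  U: 0 + 1(60.81) = 60.81
  P: 0 + 1(13.91) = 13.91
Total out = 160 mol; y_U = 60.81 / 160 = 0.38.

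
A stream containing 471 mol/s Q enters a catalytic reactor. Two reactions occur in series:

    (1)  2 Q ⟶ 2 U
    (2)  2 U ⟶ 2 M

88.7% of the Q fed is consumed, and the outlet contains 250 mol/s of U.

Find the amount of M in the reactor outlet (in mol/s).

168 mol/s

Conversion of Q: Q consumed = 2ξ₁ = 0.887 × 471 → ξ₁ = 208.9 mol/s.
U balance: n_U = 0 + 2ξ₁ − 2ξ₂ = 250 → ξ₂ = (2·208.9 − 250)/2 = 83.89 mol/s.
Outlet amounts (n = n₀ + Σ ν·ξ):
  Q: 471 − 2(208.9) = 53.22
  U: 0 + 2(208.9) − 2(83.89) = 250
  M: 0 + 2(83.89) = 167.8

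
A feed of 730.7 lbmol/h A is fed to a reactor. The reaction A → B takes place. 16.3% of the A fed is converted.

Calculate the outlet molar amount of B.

119 lbmol/h

A reacted = 0.163 × 730.7 = 119.1 lbmol/h; ν_A = −1, so ξ = 119.1/1 = 119.1 lbmol/h.
Outlet amounts (n = n₀ + ν ξ):
  A: 730.7 − 1(119.1) = 611.6
  B: 0 + 1(119.1) = 119.1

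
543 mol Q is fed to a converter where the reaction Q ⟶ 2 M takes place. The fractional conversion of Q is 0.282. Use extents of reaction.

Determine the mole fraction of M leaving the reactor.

Q reacted = 0.282 × 543 = 153.1 mol; ν_Q = −1, so ξ = 153.1/1 = 153.1 mol.
Outlet amounts (n = n₀ + ν ξ):
  Q: 543 − 1(153.1) = 389.9
  M: 0 + 2(153.1) = 306.3
Total out = 696.1 mol; y_M = 306.3 / 696.1 = 0.4399.

0.44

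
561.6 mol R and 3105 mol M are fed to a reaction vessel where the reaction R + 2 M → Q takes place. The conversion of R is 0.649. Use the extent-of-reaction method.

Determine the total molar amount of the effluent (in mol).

2940 mol

R reacted = 0.649 × 561.6 = 364.5 mol; ν_R = −1, so ξ = 364.5/1 = 364.5 mol.
Outlet amounts (n = n₀ + ν ξ):
  R: 561.6 − 1(364.5) = 197.1
  M: 3105 − 2(364.5) = 2376
  Q: 0 + 1(364.5) = 364.5
Total out = 197.1 + 2376 + 364.5 = 2938 mol.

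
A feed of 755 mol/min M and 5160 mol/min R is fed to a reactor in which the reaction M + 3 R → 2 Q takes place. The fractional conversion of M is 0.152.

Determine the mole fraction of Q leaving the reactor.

M reacted = 0.152 × 755 = 114.8 mol/min; ν_M = −1, so ξ = 114.8/1 = 114.8 mol/min.
Outlet amounts (n = n₀ + ν ξ):
  M: 755 − 1(114.8) = 640.2
  R: 5160 − 3(114.8) = 4816
  Q: 0 + 2(114.8) = 229.5
Total out = 5685 mol/min; y_Q = 229.5 / 5685 = 0.04037.

0.0404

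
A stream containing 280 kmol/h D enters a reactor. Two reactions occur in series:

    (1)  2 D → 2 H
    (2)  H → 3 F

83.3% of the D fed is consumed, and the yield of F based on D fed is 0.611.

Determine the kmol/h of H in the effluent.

176 kmol/h

Conversion of D: D consumed = 2ξ₁ = 0.833 × 280 → ξ₁ = 116.6 kmol/h.
Yield of F: 3ξ₂ / 280 = 0.611 → ξ₂ = 57.03 kmol/h.
Outlet amounts (n = n₀ + Σ ν·ξ):
  D: 280 − 2(116.6) = 46.76
  H: 0 + 2(116.6) − 1(57.03) = 176.2
  F: 0 + 3(57.03) = 171.1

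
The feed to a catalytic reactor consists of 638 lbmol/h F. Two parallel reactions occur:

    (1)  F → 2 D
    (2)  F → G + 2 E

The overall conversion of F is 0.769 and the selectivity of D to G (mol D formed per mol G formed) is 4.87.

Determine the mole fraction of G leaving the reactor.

0.112

Conversion of F: F consumed = 0.769 × 638 = 490.6 lbmol/h = 1ξ₁ + 1ξ₂.
Selectivity: 2ξ₁ / (1ξ₂) = 4.87 → ξ₁ = 2.435 ξ₂.
Substitute: (1·2.435 + 1) ξ₂ = 490.6 → ξ₂ = 142.8 lbmol/h, ξ₁ = 347.8 lbmol/h.
Outlet amounts (n = n₀ + Σ ν·ξ):
  F: 638 − 1(347.8) − 1(142.8) = 147.4
  D: 0 + 2(347.8) = 695.6
  G: 0 + 1(142.8) = 142.8
  E: 0 + 2(142.8) = 285.7
Total out = 1271 lbmol/h; y_G = 142.8 / 1271 = 0.1123.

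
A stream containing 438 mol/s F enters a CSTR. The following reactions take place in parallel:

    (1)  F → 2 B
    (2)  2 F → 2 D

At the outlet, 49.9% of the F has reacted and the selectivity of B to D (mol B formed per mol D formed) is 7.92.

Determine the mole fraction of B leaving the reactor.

0.57

Conversion of F: F consumed = 0.499 × 438 = 218.6 mol/s = 1ξ₁ + 2ξ₂.
Selectivity: 2ξ₁ / (2ξ₂) = 7.92 → ξ₁ = 7.92 ξ₂.
Substitute: (1·7.92 + 2) ξ₂ = 218.6 → ξ₂ = 22.03 mol/s, ξ₁ = 174.5 mol/s.
Outlet amounts (n = n₀ + Σ ν·ξ):
  F: 438 − 1(174.5) − 2(22.03) = 219.4
  B: 0 + 2(174.5) = 349
  D: 0 + 2(22.03) = 44.06
Total out = 612.5 mol/s; y_B = 349 / 612.5 = 0.5698.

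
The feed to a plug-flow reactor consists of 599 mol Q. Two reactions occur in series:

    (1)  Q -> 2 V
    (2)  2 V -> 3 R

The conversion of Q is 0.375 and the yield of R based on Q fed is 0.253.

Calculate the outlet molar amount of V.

348 mol

Conversion of Q: Q consumed = 1ξ₁ = 0.375 × 599 → ξ₁ = 224.6 mol.
Yield of R: 3ξ₂ / 599 = 0.253 → ξ₂ = 50.52 mol.
Outlet amounts (n = n₀ + Σ ν·ξ):
  Q: 599 − 1(224.6) = 374.4
  V: 0 + 2(224.6) − 2(50.52) = 348.2
  R: 0 + 3(50.52) = 151.5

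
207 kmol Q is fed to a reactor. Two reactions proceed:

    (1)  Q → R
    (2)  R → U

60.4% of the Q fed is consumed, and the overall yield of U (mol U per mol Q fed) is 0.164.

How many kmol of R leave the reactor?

91.1 kmol

Conversion of Q: Q consumed = 1ξ₁ = 0.604 × 207 → ξ₁ = 125 kmol.
Yield of U: 1ξ₂ / 207 = 0.164 → ξ₂ = 33.95 kmol.
Outlet amounts (n = n₀ + Σ ν·ξ):
  Q: 207 − 1(125) = 81.97
  R: 0 + 1(125) − 1(33.95) = 91.08
  U: 0 + 1(33.95) = 33.95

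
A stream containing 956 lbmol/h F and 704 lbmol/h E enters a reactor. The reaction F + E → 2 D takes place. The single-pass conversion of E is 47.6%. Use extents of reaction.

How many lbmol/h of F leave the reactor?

621 lbmol/h

E reacted = 0.476 × 704 = 335.1 lbmol/h; ν_E = −1, so ξ = 335.1/1 = 335.1 lbmol/h.
Outlet amounts (n = n₀ + ν ξ):
  F: 956 − 1(335.1) = 620.9
  E: 704 − 1(335.1) = 368.9
  D: 0 + 2(335.1) = 670.2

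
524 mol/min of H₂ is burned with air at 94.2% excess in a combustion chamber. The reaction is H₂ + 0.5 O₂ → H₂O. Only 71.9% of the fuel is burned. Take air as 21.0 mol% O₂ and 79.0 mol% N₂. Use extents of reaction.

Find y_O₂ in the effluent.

Stoichiometric O₂ = 0.5 × 524 = 262 mol/min; O₂ fed = 262 × 1.942 = 508.8 mol/min.
N₂ fed = 508.8 × 79/21 = 1914 mol/min.
Fuel reacted = 0.719 × 524 → ξ = 376.8 mol/min.
Outlet (n = n₀ + ν ξ):
  H₂: 524 − 1(376.8) = 147.2
  O₂: 508.8 − 0.5(376.8) = 320.4
  N₂: 1914 (inert)
  H₂O: 0 + 1(376.8) = 376.8
Total out = 2758 mol/min; y_O₂ = 320.4 / 2758 = 0.1162.

0.116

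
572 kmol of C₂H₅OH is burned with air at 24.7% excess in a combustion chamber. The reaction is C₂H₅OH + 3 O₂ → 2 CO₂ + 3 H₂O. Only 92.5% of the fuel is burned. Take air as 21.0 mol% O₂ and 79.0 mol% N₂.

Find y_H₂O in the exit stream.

Stoichiometric O₂ = 3 × 572 = 1716 kmol; O₂ fed = 1716 × 1.247 = 2140 kmol.
N₂ fed = 2140 × 79/21 = 8050 kmol.
Fuel reacted = 0.925 × 572 → ξ = 529.1 kmol.
Outlet (n = n₀ + ν ξ):
  C₂H₅OH: 572 − 1(529.1) = 42.9
  O₂: 2140 − 3(529.1) = 552.6
  N₂: 8050 (inert)
  CO₂: 0 + 2(529.1) = 1058
  H₂O: 0 + 3(529.1) = 1587
Total out = 11290 kmol; y_H₂O = 1587 / 11290 = 0.1406.

0.141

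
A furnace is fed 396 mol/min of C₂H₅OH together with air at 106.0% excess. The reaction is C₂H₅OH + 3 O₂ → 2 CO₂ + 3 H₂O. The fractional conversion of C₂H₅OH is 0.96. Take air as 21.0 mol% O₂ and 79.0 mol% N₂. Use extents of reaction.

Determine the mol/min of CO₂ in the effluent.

760 mol/min

Stoichiometric O₂ = 3 × 396 = 1188 mol/min; O₂ fed = 1188 × 2.060 = 2447 mol/min.
N₂ fed = 2447 × 79/21 = 9206 mol/min.
Fuel reacted = 0.96 × 396 → ξ = 380.2 mol/min.
Outlet (n = n₀ + ν ξ):
  C₂H₅OH: 396 − 1(380.2) = 15.84
  O₂: 2447 − 3(380.2) = 1307
  N₂: 9206 (inert)
  CO₂: 0 + 2(380.2) = 760.3
  H₂O: 0 + 3(380.2) = 1140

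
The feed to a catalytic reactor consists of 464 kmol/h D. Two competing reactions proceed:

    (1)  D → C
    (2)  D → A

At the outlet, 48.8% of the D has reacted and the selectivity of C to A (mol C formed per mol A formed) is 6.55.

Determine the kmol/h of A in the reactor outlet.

Conversion of D: D consumed = 0.488 × 464 = 226.4 kmol/h = 1ξ₁ + 1ξ₂.
Selectivity: 1ξ₁ / (1ξ₂) = 6.55 → ξ₁ = 6.55 ξ₂.
Substitute: (1·6.55 + 1) ξ₂ = 226.4 → ξ₂ = 29.99 kmol/h, ξ₁ = 196.4 kmol/h.
Outlet amounts (n = n₀ + Σ ν·ξ):
  D: 464 − 1(196.4) − 1(29.99) = 237.6
  C: 0 + 1(196.4) = 196.4
  A: 0 + 1(29.99) = 29.99

30 kmol/h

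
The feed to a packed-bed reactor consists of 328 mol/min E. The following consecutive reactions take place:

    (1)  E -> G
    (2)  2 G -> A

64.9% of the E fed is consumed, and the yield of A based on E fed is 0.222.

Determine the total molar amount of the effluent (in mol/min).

255 mol/min

Conversion of E: E consumed = 1ξ₁ = 0.649 × 328 → ξ₁ = 212.9 mol/min.
Yield of A: 1ξ₂ / 328 = 0.222 → ξ₂ = 72.82 mol/min.
Outlet amounts (n = n₀ + Σ ν·ξ):
  E: 328 − 1(212.9) = 115.1
  G: 0 + 1(212.9) − 2(72.82) = 67.24
  A: 0 + 1(72.82) = 72.82
Total out = 115.1 + 67.24 + 72.82 = 255.2 mol/min.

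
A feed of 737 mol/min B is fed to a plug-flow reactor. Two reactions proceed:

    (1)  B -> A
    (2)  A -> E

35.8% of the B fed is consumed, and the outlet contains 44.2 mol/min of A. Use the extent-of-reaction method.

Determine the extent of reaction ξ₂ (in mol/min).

Conversion of B: B consumed = 1ξ₁ = 0.358 × 737 → ξ₁ = 263.8 mol/min.
A balance: n_A = 0 + 1ξ₁ − 1ξ₂ = 44.2 → ξ₂ = (1·263.8 − 44.2)/1 = 219.6 mol/min.
Outlet amounts (n = n₀ + Σ ν·ξ):
  B: 737 − 1(263.8) = 473.2
  A: 0 + 1(263.8) − 1(219.6) = 44.2
  E: 0 + 1(219.6) = 219.6

ξ₂ = 220 mol/min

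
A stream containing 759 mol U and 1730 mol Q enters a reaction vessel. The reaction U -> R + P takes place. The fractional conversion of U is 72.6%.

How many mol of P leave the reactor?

551 mol

U reacted = 0.726 × 759 = 551 mol; ν_U = −1, so ξ = 551/1 = 551 mol.
Outlet amounts (n = n₀ + ν ξ):
  U: 759 − 1(551) = 208
  R: 0 + 1(551) = 551
  P: 0 + 1(551) = 551
  Q: 1730 (inert)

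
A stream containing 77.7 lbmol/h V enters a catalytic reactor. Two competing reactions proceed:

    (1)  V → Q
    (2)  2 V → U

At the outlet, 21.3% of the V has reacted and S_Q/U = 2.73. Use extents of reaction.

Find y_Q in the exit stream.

0.129

Conversion of V: V consumed = 0.213 × 77.7 = 16.55 lbmol/h = 1ξ₁ + 2ξ₂.
Selectivity: 1ξ₁ / (1ξ₂) = 2.73 → ξ₁ = 2.73 ξ₂.
Substitute: (1·2.73 + 2) ξ₂ = 16.55 → ξ₂ = 3.499 lbmol/h, ξ₁ = 9.552 lbmol/h.
Outlet amounts (n = n₀ + Σ ν·ξ):
  V: 77.7 − 1(9.552) − 2(3.499) = 61.15
  Q: 0 + 1(9.552) = 9.552
  U: 0 + 1(3.499) = 3.499
Total out = 74.2 lbmol/h; y_Q = 9.552 / 74.2 = 0.1287.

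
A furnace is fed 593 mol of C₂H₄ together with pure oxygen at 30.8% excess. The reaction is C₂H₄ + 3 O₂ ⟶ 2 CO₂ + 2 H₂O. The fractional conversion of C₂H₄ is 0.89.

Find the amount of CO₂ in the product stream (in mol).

1060 mol

Stoichiometric O₂ = 3 × 593 = 1779 mol; O₂ fed = 1779 × 1.308 = 2327 mol.
Fuel reacted = 0.89 × 593 → ξ = 527.8 mol.
Outlet (n = n₀ + ν ξ):
  C₂H₄: 593 − 1(527.8) = 65.23
  O₂: 2327 − 3(527.8) = 743.6
  CO₂: 0 + 2(527.8) = 1056
  H₂O: 0 + 2(527.8) = 1056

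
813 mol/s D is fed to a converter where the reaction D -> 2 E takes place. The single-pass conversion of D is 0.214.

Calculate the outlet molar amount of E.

348 mol/s

D reacted = 0.214 × 813 = 174 mol/s; ν_D = −1, so ξ = 174/1 = 174 mol/s.
Outlet amounts (n = n₀ + ν ξ):
  D: 813 − 1(174) = 639
  E: 0 + 2(174) = 348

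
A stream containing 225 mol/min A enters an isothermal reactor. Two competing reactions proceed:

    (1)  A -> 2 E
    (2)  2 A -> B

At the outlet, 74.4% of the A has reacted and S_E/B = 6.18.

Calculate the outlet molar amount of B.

32.9 mol/min

Conversion of A: A consumed = 0.744 × 225 = 167.4 mol/min = 1ξ₁ + 2ξ₂.
Selectivity: 2ξ₁ / (1ξ₂) = 6.18 → ξ₁ = 3.09 ξ₂.
Substitute: (1·3.09 + 2) ξ₂ = 167.4 → ξ₂ = 32.89 mol/min, ξ₁ = 101.6 mol/min.
Outlet amounts (n = n₀ + Σ ν·ξ):
  A: 225 − 1(101.6) − 2(32.89) = 57.6
  E: 0 + 2(101.6) = 203.2
  B: 0 + 1(32.89) = 32.89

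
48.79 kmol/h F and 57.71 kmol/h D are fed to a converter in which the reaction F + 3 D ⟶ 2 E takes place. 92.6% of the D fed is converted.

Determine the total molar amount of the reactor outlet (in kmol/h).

D reacted = 0.926 × 57.71 = 53.44 kmol/h; ν_D = −3, so ξ = 53.44/3 = 17.81 kmol/h.
Outlet amounts (n = n₀ + ν ξ):
  F: 48.79 − 1(17.81) = 30.98
  D: 57.71 − 3(17.81) = 4.271
  E: 0 + 2(17.81) = 35.63
Total out = 30.98 + 4.271 + 35.63 = 70.87 kmol/h.

70.9 kmol/h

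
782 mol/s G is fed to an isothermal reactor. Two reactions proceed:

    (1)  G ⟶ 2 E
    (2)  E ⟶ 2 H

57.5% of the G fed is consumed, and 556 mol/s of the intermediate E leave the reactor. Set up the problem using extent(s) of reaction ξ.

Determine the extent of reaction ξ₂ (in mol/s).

ξ₂ = 343 mol/s

Conversion of G: G consumed = 1ξ₁ = 0.575 × 782 → ξ₁ = 449.6 mol/s.
E balance: n_E = 0 + 2ξ₁ − 1ξ₂ = 556 → ξ₂ = (2·449.6 − 556)/1 = 343.3 mol/s.
Outlet amounts (n = n₀ + Σ ν·ξ):
  G: 782 − 1(449.6) = 332.4
  E: 0 + 2(449.6) − 1(343.3) = 556
  H: 0 + 2(343.3) = 686.6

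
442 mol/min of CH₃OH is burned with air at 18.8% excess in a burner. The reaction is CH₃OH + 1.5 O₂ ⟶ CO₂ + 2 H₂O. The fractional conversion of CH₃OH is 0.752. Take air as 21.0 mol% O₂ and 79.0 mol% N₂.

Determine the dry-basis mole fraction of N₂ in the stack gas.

0.802

Stoichiometric O₂ = 1.5 × 442 = 663 mol/min; O₂ fed = 663 × 1.188 = 787.6 mol/min.
N₂ fed = 787.6 × 79/21 = 2963 mol/min.
Fuel reacted = 0.752 × 442 → ξ = 332.4 mol/min.
Outlet (n = n₀ + ν ξ):
  CH₃OH: 442 − 1(332.4) = 109.6
  O₂: 787.6 − 1.5(332.4) = 289.1
  N₂: 2963 (inert)
  CO₂: 0 + 1(332.4) = 332.4
  H₂O: 0 + 2(332.4) = 664.8
Dry total = 3694 mol/min; y_N₂ (dry) = 2963 / 3694 = 0.8021.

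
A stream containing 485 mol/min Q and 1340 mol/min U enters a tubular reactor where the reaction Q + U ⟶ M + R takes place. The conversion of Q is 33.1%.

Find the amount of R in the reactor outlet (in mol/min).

Q reacted = 0.331 × 485 = 160.5 mol/min; ν_Q = −1, so ξ = 160.5/1 = 160.5 mol/min.
Outlet amounts (n = n₀ + ν ξ):
  Q: 485 − 1(160.5) = 324.5
  U: 1340 − 1(160.5) = 1179
  M: 0 + 1(160.5) = 160.5
  R: 0 + 1(160.5) = 160.5

161 mol/min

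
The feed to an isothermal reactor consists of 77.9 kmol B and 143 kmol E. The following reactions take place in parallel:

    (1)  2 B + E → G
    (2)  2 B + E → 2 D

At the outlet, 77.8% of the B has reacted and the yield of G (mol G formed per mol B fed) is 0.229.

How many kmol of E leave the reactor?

113 kmol

Yield of G: 1ξ₁ / 77.9 = 0.229 → ξ₁ = 17.84 kmol.
Conversion of B: 2ξ₁ + 2ξ₂ = 0.778 × 77.9 = 60.61 → ξ₂ = 12.46 kmol.
Outlet amounts (n = n₀ + Σ ν·ξ):
  B: 77.9 − 2(17.84) − 2(12.46) = 17.29
  E: 143 − 1(17.84) − 1(12.46) = 112.7
  G: 0 + 1(17.84) = 17.84
  D: 0 + 2(12.46) = 24.93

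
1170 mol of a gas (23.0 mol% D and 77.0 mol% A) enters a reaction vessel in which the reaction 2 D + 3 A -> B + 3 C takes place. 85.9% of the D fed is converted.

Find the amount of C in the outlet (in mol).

D reacted = 0.859 × 269.1 = 231.2 mol; ν_D = −2, so ξ = 231.2/2 = 115.6 mol.
Outlet amounts (n = n₀ + ν ξ):
  D: 269.1 − 2(115.6) = 37.94
  A: 900.9 − 3(115.6) = 554.2
  B: 0 + 1(115.6) = 115.6
  C: 0 + 3(115.6) = 346.7

347 mol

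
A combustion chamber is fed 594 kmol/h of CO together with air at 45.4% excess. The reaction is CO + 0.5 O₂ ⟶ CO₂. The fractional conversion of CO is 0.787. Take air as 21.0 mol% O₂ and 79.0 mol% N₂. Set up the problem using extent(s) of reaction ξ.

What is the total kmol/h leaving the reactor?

Stoichiometric O₂ = 0.5 × 594 = 297 kmol/h; O₂ fed = 297 × 1.454 = 431.8 kmol/h.
N₂ fed = 431.8 × 79/21 = 1625 kmol/h.
Fuel reacted = 0.787 × 594 → ξ = 467.5 kmol/h.
Outlet (n = n₀ + ν ξ):
  CO: 594 − 1(467.5) = 126.5
  O₂: 431.8 − 0.5(467.5) = 198.1
  N₂: 1625 (inert)
  CO₂: 0 + 1(467.5) = 467.5
Total out = 126.5 + 198.1 + 1625 + 467.5 = 2417 kmol/h.

2420 kmol/h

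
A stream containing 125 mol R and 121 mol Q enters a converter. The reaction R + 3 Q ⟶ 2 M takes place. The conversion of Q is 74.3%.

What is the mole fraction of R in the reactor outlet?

Q reacted = 0.743 × 121 = 89.9 mol; ν_Q = −3, so ξ = 89.9/3 = 29.97 mol.
Outlet amounts (n = n₀ + ν ξ):
  R: 125 − 1(29.97) = 95.03
  Q: 121 − 3(29.97) = 31.1
  M: 0 + 2(29.97) = 59.94
Total out = 186.1 mol; y_R = 95.03 / 186.1 = 0.5107.

0.511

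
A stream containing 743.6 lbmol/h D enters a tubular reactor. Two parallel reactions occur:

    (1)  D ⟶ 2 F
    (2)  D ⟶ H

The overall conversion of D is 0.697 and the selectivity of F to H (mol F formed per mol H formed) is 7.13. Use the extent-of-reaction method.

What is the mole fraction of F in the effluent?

Conversion of D: D consumed = 0.697 × 743.6 = 518.3 lbmol/h = 1ξ₁ + 1ξ₂.
Selectivity: 2ξ₁ / (1ξ₂) = 7.13 → ξ₁ = 3.565 ξ₂.
Substitute: (1·3.565 + 1) ξ₂ = 518.3 → ξ₂ = 113.5 lbmol/h, ξ₁ = 404.8 lbmol/h.
Outlet amounts (n = n₀ + Σ ν·ξ):
  D: 743.6 − 1(404.8) − 1(113.5) = 225.3
  F: 0 + 2(404.8) = 809.5
  H: 0 + 1(113.5) = 113.5
Total out = 1148 lbmol/h; y_F = 809.5 / 1148 = 0.7049.

0.705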